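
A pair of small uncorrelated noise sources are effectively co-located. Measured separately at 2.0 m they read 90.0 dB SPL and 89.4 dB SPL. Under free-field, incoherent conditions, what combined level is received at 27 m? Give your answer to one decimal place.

Combined at 2.0 m: 10·log₁₀(10^(90.0/10)+10^(89.4/10)) = 92.72 dB SPL.
Then apply −20·log₁₀(27/2.0) = -22.61 dB → 70.1 dB SPL.

70.1 dB SPL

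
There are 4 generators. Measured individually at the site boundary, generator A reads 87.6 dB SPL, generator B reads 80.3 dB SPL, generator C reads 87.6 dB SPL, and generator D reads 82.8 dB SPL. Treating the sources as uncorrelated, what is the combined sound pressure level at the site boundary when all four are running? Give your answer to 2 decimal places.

Add the sources as powers (linear), then convert back to dB:
L_total = 10·log₁₀(10^(87.6/10) + 10^(80.3/10) + 10^(87.6/10) + 10^(82.8/10)) = 10·log₁₀(1449000000) = 91.61 dB SPL.

91.61 dB SPL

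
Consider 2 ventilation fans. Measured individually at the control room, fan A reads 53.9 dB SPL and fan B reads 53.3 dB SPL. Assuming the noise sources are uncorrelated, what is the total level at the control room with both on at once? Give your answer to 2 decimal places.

56.62 dB SPL

Uncorrelated sources add in intensity (power), not in dB.
L_total = 10·log₁₀(10^(53.9/10) + 10^(53.3/10)) = 10·log₁₀(459300) = 56.62 dB SPL.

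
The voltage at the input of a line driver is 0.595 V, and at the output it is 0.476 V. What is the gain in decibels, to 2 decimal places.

-1.94 dB

Voltage ratio → dB uses the 20·log₁₀ form:
20·log₁₀(0.476/0.595) = 20·log₁₀(0.8000) = -1.94 dB.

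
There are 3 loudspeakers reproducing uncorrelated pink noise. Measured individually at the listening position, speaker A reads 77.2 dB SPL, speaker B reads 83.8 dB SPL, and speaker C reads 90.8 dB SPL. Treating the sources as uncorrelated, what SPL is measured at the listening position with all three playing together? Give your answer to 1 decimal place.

91.7 dB SPL

Uncorrelated sources add in intensity (power), not in dB.
L_total = 10·log₁₀(10^(77.2/10) + 10^(83.8/10) + 10^(90.8/10)) = 10·log₁₀(1495000000) = 91.7 dB SPL.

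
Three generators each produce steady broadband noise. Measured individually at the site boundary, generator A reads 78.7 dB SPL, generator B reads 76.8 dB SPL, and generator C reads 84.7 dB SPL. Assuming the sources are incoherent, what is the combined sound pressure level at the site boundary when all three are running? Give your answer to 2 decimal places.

Add the sources as powers (linear), then convert back to dB:
L_total = 10·log₁₀(10^(78.7/10) + 10^(76.8/10) + 10^(84.7/10)) = 10·log₁₀(417100000) = 86.20 dB SPL.

86.20 dB SPL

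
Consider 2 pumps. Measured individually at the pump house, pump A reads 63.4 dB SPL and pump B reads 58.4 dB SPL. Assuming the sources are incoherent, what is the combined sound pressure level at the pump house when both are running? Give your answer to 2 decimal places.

Add the sources as powers (linear), then convert back to dB:
L_total = 10·log₁₀(10^(63.4/10) + 10^(58.4/10)) = 10·log₁₀(2880000) = 64.59 dB SPL.

64.59 dB SPL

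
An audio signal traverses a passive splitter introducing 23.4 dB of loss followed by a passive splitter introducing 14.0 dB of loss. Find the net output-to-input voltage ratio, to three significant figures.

0.0135

Net gain = (−23.4) + (−14.0) = -37.4 dB.
Voltage ratio = 10^(-37.4/20) = 0.0135.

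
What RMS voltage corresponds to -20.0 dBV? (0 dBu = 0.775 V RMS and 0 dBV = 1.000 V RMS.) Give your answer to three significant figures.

V = 1.000 V × 10^(-20.0/20).
= 1.000 × 0.1000 = 0.100 V.

0.100 V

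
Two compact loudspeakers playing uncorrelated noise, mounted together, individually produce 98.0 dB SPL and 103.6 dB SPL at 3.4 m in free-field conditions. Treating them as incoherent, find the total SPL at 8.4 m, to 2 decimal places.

96.80 dB SPL

Combined at 3.4 m: 10·log₁₀(10^(98.0/10)+10^(103.6/10)) = 104.657 dB SPL.
Then apply −20·log₁₀(8.4/3.4) = -7.856 dB → 96.80 dB SPL.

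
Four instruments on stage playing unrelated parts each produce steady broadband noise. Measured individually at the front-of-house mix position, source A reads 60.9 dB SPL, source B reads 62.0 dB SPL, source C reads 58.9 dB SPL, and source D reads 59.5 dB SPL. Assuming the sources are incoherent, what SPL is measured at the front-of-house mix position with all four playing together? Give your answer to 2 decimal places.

66.52 dB SPL

Uncorrelated sources add in intensity (power), not in dB.
L_total = 10·log₁₀(10^(60.9/10) + 10^(62.0/10) + 10^(58.9/10) + 10^(59.5/10)) = 10·log₁₀(4483000) = 66.52 dB SPL.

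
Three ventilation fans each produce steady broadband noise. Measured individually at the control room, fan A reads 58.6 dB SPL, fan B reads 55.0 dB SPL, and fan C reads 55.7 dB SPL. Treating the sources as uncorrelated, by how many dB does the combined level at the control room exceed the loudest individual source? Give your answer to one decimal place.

2.9 dB

Add the sources as powers (linear), then convert back to dB:
L_total = 10·log₁₀(10^(58.6/10) + 10^(55.0/10) + 10^(55.7/10)) = 61.50 dB SPL.
Excess over the loudest (58.6 dB): 61.50 − 58.6 = 2.9 dB.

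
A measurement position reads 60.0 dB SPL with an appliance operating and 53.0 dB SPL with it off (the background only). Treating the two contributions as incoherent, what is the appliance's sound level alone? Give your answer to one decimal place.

Remove the background by subtracting linear intensities:
L_src = 10·log₁₀(10^(60.0/10) − 10^(53.0/10)) = 10·log₁₀(800500) = 59.0 dB SPL.

59.0 dB SPL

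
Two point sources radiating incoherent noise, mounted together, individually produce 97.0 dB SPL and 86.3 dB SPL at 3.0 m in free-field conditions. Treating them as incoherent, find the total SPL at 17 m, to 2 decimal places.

Combined at 3.0 m: 10·log₁₀(10^(97.0/10)+10^(86.3/10)) = 97.355 dB SPL.
Then apply −20·log₁₀(17/3.0) = -15.067 dB → 82.29 dB SPL.

82.29 dB SPL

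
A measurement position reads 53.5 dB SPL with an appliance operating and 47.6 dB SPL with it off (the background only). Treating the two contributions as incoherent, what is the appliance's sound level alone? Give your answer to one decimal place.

52.2 dB SPL

Subtract intensities: L_src = 10·log₁₀(10^(L_total/10) − 10^(L_bg/10)).
L_src = 10·log₁₀(10^(53.5/10) − 10^(47.6/10)) = 10·log₁₀(166300) = 52.2 dB SPL.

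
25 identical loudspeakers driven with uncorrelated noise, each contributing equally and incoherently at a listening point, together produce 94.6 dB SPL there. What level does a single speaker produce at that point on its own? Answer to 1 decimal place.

25 equal incoherent sources add 10·log₁₀(25) = 13.98 dB over one source.
L_one = 94.6 − 13.98 = 80.6 dB SPL.

80.6 dB SPL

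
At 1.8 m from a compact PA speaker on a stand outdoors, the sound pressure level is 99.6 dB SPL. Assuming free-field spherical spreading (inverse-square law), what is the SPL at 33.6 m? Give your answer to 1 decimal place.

74.2 dB SPL

Free-field point source: level drops by 20·log₁₀ of the distance ratio.
ΔL = −20·log₁₀(33.6/1.8) = -25.42 dB, so L₂ = 99.6 + (-25.42) = 74.2 dB SPL.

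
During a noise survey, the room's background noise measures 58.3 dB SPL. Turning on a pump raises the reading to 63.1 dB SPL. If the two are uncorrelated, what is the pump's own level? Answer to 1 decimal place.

Remove the background by subtracting linear intensities:
L_src = 10·log₁₀(10^(63.1/10) − 10^(58.3/10)) = 10·log₁₀(1366000) = 61.4 dB SPL.

61.4 dB SPL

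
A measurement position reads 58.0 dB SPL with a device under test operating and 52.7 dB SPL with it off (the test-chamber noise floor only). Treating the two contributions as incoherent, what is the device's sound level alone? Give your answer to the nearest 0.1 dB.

56.5 dB SPL

Subtract intensities: L_src = 10·log₁₀(10^(L_total/10) − 10^(L_bg/10)).
L_src = 10·log₁₀(10^(58.0/10) − 10^(52.7/10)) = 10·log₁₀(444700) = 56.5 dB SPL.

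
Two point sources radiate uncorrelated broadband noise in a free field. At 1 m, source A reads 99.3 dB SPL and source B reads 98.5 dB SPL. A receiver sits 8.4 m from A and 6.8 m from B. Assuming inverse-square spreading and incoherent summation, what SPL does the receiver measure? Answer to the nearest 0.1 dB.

At the listener: L_A = 99.3 − 20·log₁₀(8.4) = 80.81 dB; L_B = 98.5 − 20·log₁₀(6.8) = 81.85 dB.
Combined: 10·log₁₀(10^(80.81/10)+10^(81.85/10)) = 84.4 dB SPL.

84.4 dB SPL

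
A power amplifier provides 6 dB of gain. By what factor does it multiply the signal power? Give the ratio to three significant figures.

Power ratio = 10^(dB/10).
10^(6/10) = 10^(0.6000) = 3.98.

3.98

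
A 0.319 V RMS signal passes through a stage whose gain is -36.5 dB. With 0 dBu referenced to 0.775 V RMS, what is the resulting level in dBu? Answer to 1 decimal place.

-44.2 dBu

Input level: 20·log₁₀(0.319/0.775) = -7.71 dBu.
Output: -7.71 − 36.5 = -44.2 dBu.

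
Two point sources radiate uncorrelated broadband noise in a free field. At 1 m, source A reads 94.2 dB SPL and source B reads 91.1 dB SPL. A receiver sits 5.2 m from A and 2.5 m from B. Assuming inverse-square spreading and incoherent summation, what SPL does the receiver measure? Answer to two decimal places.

84.82 dB SPL

At the listener: L_A = 94.2 − 20·log₁₀(5.2) = 79.880 dB; L_B = 91.1 − 20·log₁₀(2.5) = 83.141 dB.
Combined: 10·log₁₀(10^(79.880/10)+10^(83.141/10)) = 84.82 dB SPL.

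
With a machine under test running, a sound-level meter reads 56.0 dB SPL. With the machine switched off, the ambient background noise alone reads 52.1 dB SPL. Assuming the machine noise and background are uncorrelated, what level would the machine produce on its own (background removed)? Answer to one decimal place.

53.7 dB SPL

Background correction is a power subtraction:
L_src = 10·log₁₀(10^(56.0/10) − 10^(52.1/10)) = 10·log₁₀(235900) = 53.7 dB SPL.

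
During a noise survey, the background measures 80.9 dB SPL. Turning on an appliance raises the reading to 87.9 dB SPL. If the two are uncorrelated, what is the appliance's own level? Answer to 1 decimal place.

Remove the background by subtracting linear intensities:
L_src = 10·log₁₀(10^(87.9/10) − 10^(80.9/10)) = 10·log₁₀(493600000) = 86.9 dB SPL.

86.9 dB SPL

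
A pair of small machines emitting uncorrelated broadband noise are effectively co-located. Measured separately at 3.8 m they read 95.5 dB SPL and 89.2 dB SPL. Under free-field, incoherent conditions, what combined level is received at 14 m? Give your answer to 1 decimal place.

Combined at 3.8 m: 10·log₁₀(10^(95.5/10)+10^(89.2/10)) = 96.41 dB SPL.
Then apply −20·log₁₀(14/3.8) = -11.33 dB → 85.1 dB SPL.

85.1 dB SPL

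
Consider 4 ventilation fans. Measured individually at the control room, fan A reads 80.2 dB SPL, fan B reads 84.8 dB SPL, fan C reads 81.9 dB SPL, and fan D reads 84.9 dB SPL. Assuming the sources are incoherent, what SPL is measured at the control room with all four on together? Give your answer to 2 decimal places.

Add the sources as powers (linear), then convert back to dB:
L_total = 10·log₁₀(10^(80.2/10) + 10^(84.8/10) + 10^(81.9/10) + 10^(84.9/10)) = 10·log₁₀(870600000) = 89.40 dB SPL.

89.40 dB SPL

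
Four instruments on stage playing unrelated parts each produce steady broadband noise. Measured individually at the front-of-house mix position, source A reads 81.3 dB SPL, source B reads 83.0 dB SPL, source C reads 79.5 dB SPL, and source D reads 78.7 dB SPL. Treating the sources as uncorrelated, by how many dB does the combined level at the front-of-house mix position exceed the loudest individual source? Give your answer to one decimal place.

Incoherent sources sum as intensities:
L_total = 10·log₁₀(10^(81.3/10) + 10^(83.0/10) + 10^(79.5/10) + 10^(78.7/10)) = 86.97 dB SPL.
Excess over the loudest (83.0 dB): 86.97 − 83.0 = 4.0 dB.

4.0 dB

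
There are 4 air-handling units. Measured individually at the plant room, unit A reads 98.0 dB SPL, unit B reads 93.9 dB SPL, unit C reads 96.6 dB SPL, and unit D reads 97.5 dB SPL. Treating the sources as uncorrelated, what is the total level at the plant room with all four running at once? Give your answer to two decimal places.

102.78 dB SPL

Add the sources as powers (linear), then convert back to dB:
L_total = 10·log₁₀(10^(98.0/10) + 10^(93.9/10) + 10^(96.6/10) + 10^(97.5/10)) = 10·log₁₀(18959000000) = 102.78 dB SPL.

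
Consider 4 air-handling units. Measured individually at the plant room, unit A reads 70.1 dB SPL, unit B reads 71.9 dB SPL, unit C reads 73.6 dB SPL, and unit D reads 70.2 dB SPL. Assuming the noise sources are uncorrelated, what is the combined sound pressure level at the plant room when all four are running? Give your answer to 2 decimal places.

77.72 dB SPL

Incoherent sources sum as intensities:
L_total = 10·log₁₀(10^(70.1/10) + 10^(71.9/10) + 10^(73.6/10) + 10^(70.2/10)) = 10·log₁₀(59100000) = 77.72 dB SPL.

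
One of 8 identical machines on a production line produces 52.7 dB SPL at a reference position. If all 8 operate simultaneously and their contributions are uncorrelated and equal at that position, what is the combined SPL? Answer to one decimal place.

61.7 dB SPL

8 equal incoherent sources raise the level by 10·log₁₀(8) = 9.03 dB.
L_total = 52.7 + 9.03 = 61.7 dB SPL.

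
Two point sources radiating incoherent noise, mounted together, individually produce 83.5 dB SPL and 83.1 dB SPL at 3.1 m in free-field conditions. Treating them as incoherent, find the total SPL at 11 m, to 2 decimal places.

Combined at 3.1 m: 10·log₁₀(10^(83.5/10)+10^(83.1/10)) = 86.315 dB SPL.
Then apply −20·log₁₀(11/3.1) = -11.001 dB → 75.31 dB SPL.

75.31 dB SPL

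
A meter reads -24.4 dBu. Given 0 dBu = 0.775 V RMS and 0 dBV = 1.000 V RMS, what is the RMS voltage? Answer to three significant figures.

V = 0.775 V × 10^(-24.4/20).
= 0.775 × 0.06026 = 0.0467 V.

0.0467 V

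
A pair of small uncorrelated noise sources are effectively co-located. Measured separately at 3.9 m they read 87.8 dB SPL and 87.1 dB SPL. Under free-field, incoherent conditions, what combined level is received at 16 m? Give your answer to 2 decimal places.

Combined at 3.9 m: 10·log₁₀(10^(87.8/10)+10^(87.1/10)) = 90.474 dB SPL.
Then apply −20·log₁₀(16/3.9) = -12.261 dB → 78.21 dB SPL.

78.21 dB SPL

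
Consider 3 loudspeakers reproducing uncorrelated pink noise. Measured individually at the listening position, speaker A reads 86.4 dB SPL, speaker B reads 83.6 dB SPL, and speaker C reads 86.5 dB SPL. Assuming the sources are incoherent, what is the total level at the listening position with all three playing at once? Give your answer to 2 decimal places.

Incoherent sources sum as intensities:
L_total = 10·log₁₀(10^(86.4/10) + 10^(83.6/10) + 10^(86.5/10)) = 10·log₁₀(1112000000) = 90.46 dB SPL.

90.46 dB SPL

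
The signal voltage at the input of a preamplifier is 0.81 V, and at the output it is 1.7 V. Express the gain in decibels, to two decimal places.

For a voltage ratio, dB = 20·log₁₀(V₂/V₁).
20·log₁₀(1.7/0.81) = 20·log₁₀(2.099) = 6.44 dB.

6.44 dB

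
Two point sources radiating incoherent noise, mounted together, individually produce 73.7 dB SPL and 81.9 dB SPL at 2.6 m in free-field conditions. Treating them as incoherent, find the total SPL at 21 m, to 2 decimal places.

Combined at 2.6 m: 10·log₁₀(10^(73.7/10)+10^(81.9/10)) = 82.512 dB SPL.
Then apply −20·log₁₀(21/2.6) = -18.145 dB → 64.37 dB SPL.

64.37 dB SPL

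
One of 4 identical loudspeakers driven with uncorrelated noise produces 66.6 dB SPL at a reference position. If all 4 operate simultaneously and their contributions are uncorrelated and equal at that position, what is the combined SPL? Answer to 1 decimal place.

4 equal incoherent sources raise the level by 10·log₁₀(4) = 6.02 dB.
L_total = 66.6 + 6.02 = 72.6 dB SPL.

72.6 dB SPL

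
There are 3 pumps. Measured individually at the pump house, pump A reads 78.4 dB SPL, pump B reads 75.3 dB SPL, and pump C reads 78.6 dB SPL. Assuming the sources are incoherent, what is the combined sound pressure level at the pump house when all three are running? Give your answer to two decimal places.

Incoherent sources sum as intensities:
L_total = 10·log₁₀(10^(78.4/10) + 10^(75.3/10) + 10^(78.6/10)) = 10·log₁₀(175500000) = 82.44 dB SPL.

82.44 dB SPL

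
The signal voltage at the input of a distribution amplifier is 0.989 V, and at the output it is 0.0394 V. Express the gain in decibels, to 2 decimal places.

-27.99 dB

Voltage ratio → dB uses the 20·log₁₀ form:
20·log₁₀(0.0394/0.989) = 20·log₁₀(0.03984) = -27.99 dB.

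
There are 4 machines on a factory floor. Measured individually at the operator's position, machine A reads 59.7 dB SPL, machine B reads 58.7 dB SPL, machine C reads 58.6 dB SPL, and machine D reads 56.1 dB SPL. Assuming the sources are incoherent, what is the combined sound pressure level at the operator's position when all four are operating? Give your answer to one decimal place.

64.5 dB SPL

Add the sources as powers (linear), then convert back to dB:
L_total = 10·log₁₀(10^(59.7/10) + 10^(58.7/10) + 10^(58.6/10) + 10^(56.1/10)) = 10·log₁₀(2806000) = 64.5 dB SPL.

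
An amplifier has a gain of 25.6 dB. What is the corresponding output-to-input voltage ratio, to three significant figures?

19.1

Voltage ratio = 10^(dB/20).
10^(25.6/20) = 10^(1.280) = 19.1.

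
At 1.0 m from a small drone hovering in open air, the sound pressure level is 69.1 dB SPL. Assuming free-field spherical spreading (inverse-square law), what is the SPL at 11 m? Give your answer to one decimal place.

For a point source in a free field, ΔL = −20·log₁₀(d₂/d₁).
ΔL = −20·log₁₀(11/1.0) = -20.83 dB, so L₂ = 69.1 + (-20.83) = 48.3 dB SPL.

48.3 dB SPL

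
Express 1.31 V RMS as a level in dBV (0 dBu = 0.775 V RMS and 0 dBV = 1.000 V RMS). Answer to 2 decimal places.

+2.35 dBV

dBV = 20·log₁₀(V / 1.000 V).
20·log₁₀(1.31/1.000) = +2.35 dBV.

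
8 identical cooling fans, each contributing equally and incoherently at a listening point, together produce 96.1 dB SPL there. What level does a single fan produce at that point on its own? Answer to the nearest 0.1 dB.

8 equal incoherent sources add 10·log₁₀(8) = 9.03 dB over one source.
L_one = 96.1 − 9.03 = 87.1 dB SPL.

87.1 dB SPL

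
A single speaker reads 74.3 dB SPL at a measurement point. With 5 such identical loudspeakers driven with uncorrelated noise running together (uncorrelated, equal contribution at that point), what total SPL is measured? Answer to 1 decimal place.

81.3 dB SPL

5 equal incoherent sources raise the level by 10·log₁₀(5) = 6.99 dB.
L_total = 74.3 + 6.99 = 81.3 dB SPL.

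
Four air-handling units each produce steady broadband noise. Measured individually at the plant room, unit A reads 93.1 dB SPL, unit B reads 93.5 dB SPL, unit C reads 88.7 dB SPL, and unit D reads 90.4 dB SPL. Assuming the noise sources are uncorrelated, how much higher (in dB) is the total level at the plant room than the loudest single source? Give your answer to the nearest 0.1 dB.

4.4 dB

Incoherent sources sum as intensities:
L_total = 10·log₁₀(10^(93.1/10) + 10^(93.5/10) + 10^(88.7/10) + 10^(90.4/10)) = 97.87 dB SPL.
Excess over the loudest (93.5 dB): 97.87 − 93.5 = 4.4 dB.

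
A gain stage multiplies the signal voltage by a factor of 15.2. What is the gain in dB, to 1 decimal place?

Voltage ratio → dB uses the 20·log₁₀ form:
20·log₁₀(15.2) = 23.6 dB.

23.6 dB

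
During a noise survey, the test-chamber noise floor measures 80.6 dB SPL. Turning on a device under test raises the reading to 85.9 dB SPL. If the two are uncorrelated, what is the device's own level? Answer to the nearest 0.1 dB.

84.4 dB SPL

Background correction is a power subtraction:
L_src = 10·log₁₀(10^(85.9/10) − 10^(80.6/10)) = 10·log₁₀(274200000) = 84.4 dB SPL.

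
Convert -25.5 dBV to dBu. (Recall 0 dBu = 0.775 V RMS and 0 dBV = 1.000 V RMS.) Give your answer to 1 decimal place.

The offset between the scales is 20·log₁₀(0.775/1.000) = −2.214 dB.
So dBu = -25.5 + 2.214 = -23.3 dBu.

-23.3 dBu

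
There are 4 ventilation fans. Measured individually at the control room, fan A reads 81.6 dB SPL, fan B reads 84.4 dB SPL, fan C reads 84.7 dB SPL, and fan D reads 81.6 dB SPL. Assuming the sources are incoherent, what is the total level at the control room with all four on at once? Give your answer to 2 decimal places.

Add the sources as powers (linear), then convert back to dB:
L_total = 10·log₁₀(10^(81.6/10) + 10^(84.4/10) + 10^(84.7/10) + 10^(81.6/10)) = 10·log₁₀(859600000) = 89.34 dB SPL.

89.34 dB SPL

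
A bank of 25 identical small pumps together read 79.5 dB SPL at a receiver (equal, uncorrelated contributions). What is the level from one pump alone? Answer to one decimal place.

65.5 dB SPL

25 equal incoherent sources add 10·log₁₀(25) = 13.98 dB over one source.
L_one = 79.5 − 13.98 = 65.5 dB SPL.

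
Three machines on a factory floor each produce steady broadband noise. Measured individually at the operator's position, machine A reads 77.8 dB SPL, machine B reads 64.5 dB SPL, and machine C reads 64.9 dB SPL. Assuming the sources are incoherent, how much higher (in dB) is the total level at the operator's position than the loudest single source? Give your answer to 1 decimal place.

0.4 dB

Incoherent sources sum as intensities:
L_total = 10·log₁₀(10^(77.8/10) + 10^(64.5/10) + 10^(64.9/10)) = 78.21 dB SPL.
Excess over the loudest (77.8 dB): 78.21 − 77.8 = 0.4 dB.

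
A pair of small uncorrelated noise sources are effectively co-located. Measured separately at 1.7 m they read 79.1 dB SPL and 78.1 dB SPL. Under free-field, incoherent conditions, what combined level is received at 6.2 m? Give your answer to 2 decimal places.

Combined at 1.7 m: 10·log₁₀(10^(79.1/10)+10^(78.1/10)) = 81.639 dB SPL.
Then apply −20·log₁₀(6.2/1.7) = -11.239 dB → 70.40 dB SPL.

70.40 dB SPL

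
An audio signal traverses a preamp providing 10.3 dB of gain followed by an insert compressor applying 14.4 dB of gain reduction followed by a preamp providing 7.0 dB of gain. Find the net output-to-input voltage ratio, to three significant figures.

1.40

Net gain = 10.3 + (−14.4) + 7.0 = 2.9 dB.
Voltage ratio = 10^(2.9/20) = 1.40.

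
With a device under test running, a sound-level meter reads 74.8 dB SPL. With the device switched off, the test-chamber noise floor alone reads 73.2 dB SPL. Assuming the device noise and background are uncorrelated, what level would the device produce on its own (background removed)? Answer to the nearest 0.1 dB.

Background correction is a power subtraction:
L_src = 10·log₁₀(10^(74.8/10) − 10^(73.2/10)) = 10·log₁₀(9307000) = 69.7 dB SPL.

69.7 dB SPL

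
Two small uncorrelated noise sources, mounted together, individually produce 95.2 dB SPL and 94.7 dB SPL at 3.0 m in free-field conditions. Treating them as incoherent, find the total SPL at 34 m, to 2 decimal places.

Combined at 3.0 m: 10·log₁₀(10^(95.2/10)+10^(94.7/10)) = 97.967 dB SPL.
Then apply −20·log₁₀(34/3.0) = -21.087 dB → 76.88 dB SPL.

76.88 dB SPL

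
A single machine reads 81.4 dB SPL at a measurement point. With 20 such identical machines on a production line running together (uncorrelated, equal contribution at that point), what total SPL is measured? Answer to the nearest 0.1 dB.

94.4 dB SPL

20 equal incoherent sources raise the level by 10·log₁₀(20) = 13.01 dB.
L_total = 81.4 + 13.01 = 94.4 dB SPL.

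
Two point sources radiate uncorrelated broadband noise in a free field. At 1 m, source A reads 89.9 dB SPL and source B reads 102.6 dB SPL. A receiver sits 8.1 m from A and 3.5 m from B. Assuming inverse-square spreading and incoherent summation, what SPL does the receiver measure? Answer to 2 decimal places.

At the listener: L_A = 89.9 − 20·log₁₀(8.1) = 71.730 dB; L_B = 102.6 − 20·log₁₀(3.5) = 91.719 dB.
Combined: 10·log₁₀(10^(71.730/10)+10^(91.719/10)) = 91.76 dB SPL.

91.76 dB SPL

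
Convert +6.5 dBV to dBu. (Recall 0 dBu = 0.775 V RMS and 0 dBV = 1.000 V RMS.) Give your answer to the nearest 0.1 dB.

The offset between the scales is 20·log₁₀(0.775/1.000) = −2.214 dB.
So dBu = +6.5 + 2.214 = +8.7 dBu.

+8.7 dBu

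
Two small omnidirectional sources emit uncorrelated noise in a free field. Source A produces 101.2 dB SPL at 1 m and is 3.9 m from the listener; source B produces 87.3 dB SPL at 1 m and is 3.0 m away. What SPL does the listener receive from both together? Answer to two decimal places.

At the listener: L_A = 101.2 − 20·log₁₀(3.9) = 89.379 dB; L_B = 87.3 − 20·log₁₀(3.0) = 77.758 dB.
Combined: 10·log₁₀(10^(89.379/10)+10^(77.758/10)) = 89.67 dB SPL.

89.67 dB SPL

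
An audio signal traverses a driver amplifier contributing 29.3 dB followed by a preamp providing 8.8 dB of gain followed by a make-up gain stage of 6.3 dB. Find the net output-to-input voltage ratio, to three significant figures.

166

Net gain = 29.3 + 8.8 + 6.3 = 44.4 dB.
Voltage ratio = 10^(44.4/20) = 166.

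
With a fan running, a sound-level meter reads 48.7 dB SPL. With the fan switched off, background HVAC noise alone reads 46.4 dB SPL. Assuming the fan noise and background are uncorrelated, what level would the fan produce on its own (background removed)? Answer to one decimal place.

44.8 dB SPL

Remove the background by subtracting linear intensities:
L_src = 10·log₁₀(10^(48.7/10) − 10^(46.4/10)) = 10·log₁₀(30480) = 44.8 dB SPL.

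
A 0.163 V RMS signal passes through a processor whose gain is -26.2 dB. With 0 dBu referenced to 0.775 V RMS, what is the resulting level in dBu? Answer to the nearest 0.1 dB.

-39.7 dBu

Input level: 20·log₁₀(0.163/0.775) = -13.54 dBu.
Output: -13.54 − 26.2 = -39.7 dBu.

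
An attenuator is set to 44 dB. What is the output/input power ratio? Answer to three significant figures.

Power ratio = 10^(dB/10).
10^(-44/10) = 10^(-4.400) = 0.0000398.

0.0000398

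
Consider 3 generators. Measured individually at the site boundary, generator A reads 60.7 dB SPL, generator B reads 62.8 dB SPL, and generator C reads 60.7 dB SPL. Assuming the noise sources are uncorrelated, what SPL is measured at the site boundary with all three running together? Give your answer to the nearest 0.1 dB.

66.3 dB SPL

Add the sources as powers (linear), then convert back to dB:
L_total = 10·log₁₀(10^(60.7/10) + 10^(62.8/10) + 10^(60.7/10)) = 10·log₁₀(4255000) = 66.3 dB SPL.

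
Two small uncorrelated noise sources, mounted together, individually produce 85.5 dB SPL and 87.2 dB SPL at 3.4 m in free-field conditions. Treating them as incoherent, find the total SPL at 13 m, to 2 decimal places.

Combined at 3.4 m: 10·log₁₀(10^(85.5/10)+10^(87.2/10)) = 89.443 dB SPL.
Then apply −20·log₁₀(13/3.4) = -11.649 dB → 77.79 dB SPL.

77.79 dB SPL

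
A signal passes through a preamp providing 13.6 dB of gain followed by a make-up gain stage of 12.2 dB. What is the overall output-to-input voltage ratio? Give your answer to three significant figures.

Net gain = 13.6 + 12.2 = 25.8 dB.
Voltage ratio = 10^(25.8/20) = 19.5.

19.5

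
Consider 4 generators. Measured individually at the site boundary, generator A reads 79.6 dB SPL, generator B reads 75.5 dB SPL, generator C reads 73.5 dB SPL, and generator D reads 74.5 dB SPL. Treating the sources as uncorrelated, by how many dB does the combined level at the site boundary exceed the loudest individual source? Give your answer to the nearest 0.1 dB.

2.9 dB

Add the sources as powers (linear), then convert back to dB:
L_total = 10·log₁₀(10^(79.6/10) + 10^(75.5/10) + 10^(73.5/10) + 10^(74.5/10)) = 82.49 dB SPL.
Excess over the loudest (79.6 dB): 82.49 − 79.6 = 2.9 dB.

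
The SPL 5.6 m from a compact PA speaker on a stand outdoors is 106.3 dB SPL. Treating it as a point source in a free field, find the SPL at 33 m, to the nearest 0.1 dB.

For a point source in a free field, ΔL = −20·log₁₀(d₂/d₁).
ΔL = −20·log₁₀(33/5.6) = -15.41 dB, so L₂ = 106.3 + (-15.41) = 90.9 dB SPL.

90.9 dB SPL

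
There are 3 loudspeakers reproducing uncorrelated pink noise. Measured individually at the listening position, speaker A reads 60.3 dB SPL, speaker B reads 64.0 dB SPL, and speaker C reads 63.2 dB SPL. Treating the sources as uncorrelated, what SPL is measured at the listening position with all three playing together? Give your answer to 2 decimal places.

67.54 dB SPL

Incoherent sources sum as intensities:
L_total = 10·log₁₀(10^(60.3/10) + 10^(64.0/10) + 10^(63.2/10)) = 10·log₁₀(5673000) = 67.54 dB SPL.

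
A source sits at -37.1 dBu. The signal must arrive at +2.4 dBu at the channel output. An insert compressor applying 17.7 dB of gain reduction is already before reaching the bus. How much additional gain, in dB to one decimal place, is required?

The required make-up gain is the shortfall in the dB sum.
G = +2.4 − (-37.1) + 17.7 = 57.2 dB.

57.2 dB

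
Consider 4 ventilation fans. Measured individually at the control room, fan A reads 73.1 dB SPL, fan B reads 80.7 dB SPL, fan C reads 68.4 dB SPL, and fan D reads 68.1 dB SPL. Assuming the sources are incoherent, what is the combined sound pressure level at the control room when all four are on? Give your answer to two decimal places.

81.80 dB SPL

Add the sources as powers (linear), then convert back to dB:
L_total = 10·log₁₀(10^(73.1/10) + 10^(80.7/10) + 10^(68.4/10) + 10^(68.1/10)) = 10·log₁₀(151300000) = 81.80 dB SPL.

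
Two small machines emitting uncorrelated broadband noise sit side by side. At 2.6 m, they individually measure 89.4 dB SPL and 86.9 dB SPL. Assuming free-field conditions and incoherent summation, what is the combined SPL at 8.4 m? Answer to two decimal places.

81.15 dB SPL

Combined at 2.6 m: 10·log₁₀(10^(89.4/10)+10^(86.9/10)) = 91.338 dB SPL.
Then apply −20·log₁₀(8.4/2.6) = -10.186 dB → 81.15 dB SPL.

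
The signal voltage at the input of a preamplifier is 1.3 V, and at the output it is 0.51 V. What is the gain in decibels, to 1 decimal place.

Voltage ratio → dB uses the 20·log₁₀ form:
20·log₁₀(0.51/1.3) = 20·log₁₀(0.3923) = -8.1 dB.

-8.1 dB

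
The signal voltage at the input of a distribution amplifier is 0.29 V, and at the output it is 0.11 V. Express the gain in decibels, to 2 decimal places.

Voltage ratio → dB uses the 20·log₁₀ form:
20·log₁₀(0.11/0.29) = 20·log₁₀(0.3793) = -8.42 dB.

-8.42 dB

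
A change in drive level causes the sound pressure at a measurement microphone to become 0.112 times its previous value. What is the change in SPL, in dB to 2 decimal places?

-19.02 dB

Sound pressure is an amplitude quantity: ΔL = 20·log₁₀(p₂/p₁).
20·log₁₀(0.112) = -19.02 dB.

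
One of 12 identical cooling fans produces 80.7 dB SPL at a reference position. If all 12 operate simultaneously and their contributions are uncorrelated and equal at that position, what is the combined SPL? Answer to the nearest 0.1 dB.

12 equal incoherent sources raise the level by 10·log₁₀(12) = 10.79 dB.
L_total = 80.7 + 10.79 = 91.5 dB SPL.

91.5 dB SPL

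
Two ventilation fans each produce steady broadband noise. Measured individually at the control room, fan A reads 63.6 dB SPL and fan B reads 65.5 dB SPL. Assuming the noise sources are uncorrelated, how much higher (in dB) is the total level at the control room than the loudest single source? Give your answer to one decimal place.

2.2 dB

Incoherent sources sum as intensities:
L_total = 10·log₁₀(10^(63.6/10) + 10^(65.5/10)) = 67.66 dB SPL.
Excess over the loudest (65.5 dB): 67.66 − 65.5 = 2.2 dB.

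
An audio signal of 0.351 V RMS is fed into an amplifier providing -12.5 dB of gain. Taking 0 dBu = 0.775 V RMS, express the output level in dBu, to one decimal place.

-19.4 dBu

Input level: 20·log₁₀(0.351/0.775) = -6.88 dBu.
Output: -6.88 − 12.5 = -19.4 dBu.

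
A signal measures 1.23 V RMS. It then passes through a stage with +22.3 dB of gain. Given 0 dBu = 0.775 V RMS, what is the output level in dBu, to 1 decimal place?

+26.3 dBu

Input level: 20·log₁₀(1.23/0.775) = 4.01 dBu.
Output: 4.01 + 22.3 = +26.3 dBu.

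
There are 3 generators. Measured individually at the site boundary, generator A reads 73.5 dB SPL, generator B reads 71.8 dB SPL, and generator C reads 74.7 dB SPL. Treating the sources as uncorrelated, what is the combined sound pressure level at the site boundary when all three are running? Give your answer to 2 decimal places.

Add the sources as powers (linear), then convert back to dB:
L_total = 10·log₁₀(10^(73.5/10) + 10^(71.8/10) + 10^(74.7/10)) = 10·log₁₀(67030000) = 78.26 dB SPL.

78.26 dB SPL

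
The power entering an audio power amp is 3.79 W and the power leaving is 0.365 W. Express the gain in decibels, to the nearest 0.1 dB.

For a power ratio, dB = 10·log₁₀(P₂/P₁).
10·log₁₀(0.365/3.79) = 10·log₁₀(0.09631) = -10.2 dB.

-10.2 dB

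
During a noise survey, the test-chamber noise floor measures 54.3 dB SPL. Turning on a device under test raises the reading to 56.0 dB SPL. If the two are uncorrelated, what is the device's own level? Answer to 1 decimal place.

51.1 dB SPL

Subtract intensities: L_src = 10·log₁₀(10^(L_total/10) − 10^(L_bg/10)).
L_src = 10·log₁₀(10^(56.0/10) − 10^(54.3/10)) = 10·log₁₀(129000) = 51.1 dB SPL.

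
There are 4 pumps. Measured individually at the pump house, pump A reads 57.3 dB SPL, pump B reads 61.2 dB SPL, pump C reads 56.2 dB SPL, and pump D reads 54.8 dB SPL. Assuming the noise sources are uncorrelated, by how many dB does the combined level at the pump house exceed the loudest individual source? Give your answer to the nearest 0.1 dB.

2.9 dB

Add the sources as powers (linear), then convert back to dB:
L_total = 10·log₁₀(10^(57.3/10) + 10^(61.2/10) + 10^(56.2/10) + 10^(54.8/10)) = 64.11 dB SPL.
Excess over the loudest (61.2 dB): 64.11 − 61.2 = 2.9 dB.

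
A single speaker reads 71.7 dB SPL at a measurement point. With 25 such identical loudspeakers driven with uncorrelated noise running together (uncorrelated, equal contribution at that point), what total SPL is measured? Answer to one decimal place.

85.7 dB SPL

25 equal incoherent sources raise the level by 10·log₁₀(25) = 13.98 dB.
L_total = 71.7 + 13.98 = 85.7 dB SPL.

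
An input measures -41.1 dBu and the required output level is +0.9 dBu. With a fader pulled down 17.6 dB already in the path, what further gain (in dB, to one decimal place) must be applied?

The required make-up gain is the shortfall in the dB sum.
G = +0.9 − (-41.1) + 17.6 = 59.6 dB.

59.6 dB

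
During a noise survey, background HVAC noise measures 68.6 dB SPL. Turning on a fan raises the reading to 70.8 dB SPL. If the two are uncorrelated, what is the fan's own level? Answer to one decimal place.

66.8 dB SPL

Remove the background by subtracting linear intensities:
L_src = 10·log₁₀(10^(70.8/10) − 10^(68.6/10)) = 10·log₁₀(4778000) = 66.8 dB SPL.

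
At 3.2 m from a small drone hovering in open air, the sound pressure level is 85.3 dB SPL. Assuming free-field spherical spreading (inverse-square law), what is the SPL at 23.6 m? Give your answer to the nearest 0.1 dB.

67.9 dB SPL

Free-field point source: level drops by 20·log₁₀ of the distance ratio.
ΔL = −20·log₁₀(23.6/3.2) = -17.36 dB, so L₂ = 85.3 + (-17.36) = 67.9 dB SPL.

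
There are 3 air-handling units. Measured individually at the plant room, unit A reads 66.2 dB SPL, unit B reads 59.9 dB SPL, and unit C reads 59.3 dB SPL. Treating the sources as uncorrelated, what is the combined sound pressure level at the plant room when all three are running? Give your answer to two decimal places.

67.78 dB SPL

Uncorrelated sources add in intensity (power), not in dB.
L_total = 10·log₁₀(10^(66.2/10) + 10^(59.9/10) + 10^(59.3/10)) = 10·log₁₀(5997000) = 67.78 dB SPL.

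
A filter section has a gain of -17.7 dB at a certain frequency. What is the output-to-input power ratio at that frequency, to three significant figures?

0.0170

Power ratio = 10^(dB/10).
10^(-17.7/10) = 10^(-1.770) = 0.0170.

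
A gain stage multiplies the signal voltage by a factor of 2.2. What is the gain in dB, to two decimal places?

Voltage is an amplitude quantity, so gain = 20·log₁₀(V_out/V_in).
20·log₁₀(2.2) = 6.85 dB.

6.85 dB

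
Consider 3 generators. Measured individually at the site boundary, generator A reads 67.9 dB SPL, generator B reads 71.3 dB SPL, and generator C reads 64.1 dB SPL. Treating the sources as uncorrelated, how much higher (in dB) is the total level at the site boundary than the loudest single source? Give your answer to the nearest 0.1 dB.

Uncorrelated sources add in intensity (power), not in dB.
L_total = 10·log₁₀(10^(67.9/10) + 10^(71.3/10) + 10^(64.1/10)) = 73.47 dB SPL.
Excess over the loudest (71.3 dB): 73.47 − 71.3 = 2.2 dB.

2.2 dB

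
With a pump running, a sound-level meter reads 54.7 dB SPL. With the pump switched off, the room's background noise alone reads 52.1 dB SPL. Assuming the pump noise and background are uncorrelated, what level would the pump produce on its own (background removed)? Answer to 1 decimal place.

Background correction is a power subtraction:
L_src = 10·log₁₀(10^(54.7/10) − 10^(52.1/10)) = 10·log₁₀(132900) = 51.2 dB SPL.

51.2 dB SPL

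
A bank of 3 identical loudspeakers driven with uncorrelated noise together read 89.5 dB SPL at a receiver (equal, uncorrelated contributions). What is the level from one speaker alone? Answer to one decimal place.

3 equal incoherent sources add 10·log₁₀(3) = 4.77 dB over one source.
L_one = 89.5 − 4.77 = 84.7 dB SPL.

84.7 dB SPL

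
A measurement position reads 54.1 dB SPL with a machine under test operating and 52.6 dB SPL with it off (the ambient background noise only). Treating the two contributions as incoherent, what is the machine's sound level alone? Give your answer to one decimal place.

48.8 dB SPL

Subtract intensities: L_src = 10·log₁₀(10^(L_total/10) − 10^(L_bg/10)).
L_src = 10·log₁₀(10^(54.1/10) − 10^(52.6/10)) = 10·log₁₀(75070) = 48.8 dB SPL.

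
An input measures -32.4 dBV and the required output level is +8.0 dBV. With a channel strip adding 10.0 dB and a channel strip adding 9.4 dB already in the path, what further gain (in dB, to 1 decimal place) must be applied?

The required make-up gain is the shortfall in the dB sum.
G = +8.0 − (-32.4) − 10.0 − 9.4 = 21.0 dB.

21.0 dB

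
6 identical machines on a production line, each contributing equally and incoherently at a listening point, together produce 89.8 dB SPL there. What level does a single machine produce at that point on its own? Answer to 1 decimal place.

82.0 dB SPL

6 equal incoherent sources add 10·log₁₀(6) = 7.78 dB over one source.
L_one = 89.8 − 7.78 = 82.0 dB SPL.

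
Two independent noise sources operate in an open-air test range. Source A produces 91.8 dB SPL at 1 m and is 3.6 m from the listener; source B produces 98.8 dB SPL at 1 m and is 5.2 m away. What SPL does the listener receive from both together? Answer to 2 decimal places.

85.99 dB SPL

At the listener: L_A = 91.8 − 20·log₁₀(3.6) = 80.674 dB; L_B = 98.8 − 20·log₁₀(5.2) = 84.480 dB.
Combined: 10·log₁₀(10^(80.674/10)+10^(84.480/10)) = 85.99 dB SPL.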